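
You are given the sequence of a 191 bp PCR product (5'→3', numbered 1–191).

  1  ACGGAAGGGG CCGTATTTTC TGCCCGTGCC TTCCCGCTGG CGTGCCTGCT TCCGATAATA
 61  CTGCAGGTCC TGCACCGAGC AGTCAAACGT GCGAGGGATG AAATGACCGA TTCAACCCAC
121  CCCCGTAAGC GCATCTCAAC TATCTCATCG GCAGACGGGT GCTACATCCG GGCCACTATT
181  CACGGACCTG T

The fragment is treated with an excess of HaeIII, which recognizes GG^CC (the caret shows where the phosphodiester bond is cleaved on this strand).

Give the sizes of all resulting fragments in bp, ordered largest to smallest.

HaeIII sites (GGCC) start at positions 9, 171.
HaeIII cuts after base 2 of each site, so after positions 10, 172.
Linear molecule, 2 cuts → 3 fragments:
  1–10 → 10 bp
  11–172 → 162 bp
  173–191 → 19 bp
Sorted largest to smallest: 162, 19, 10 bp.

162, 19, 10 bp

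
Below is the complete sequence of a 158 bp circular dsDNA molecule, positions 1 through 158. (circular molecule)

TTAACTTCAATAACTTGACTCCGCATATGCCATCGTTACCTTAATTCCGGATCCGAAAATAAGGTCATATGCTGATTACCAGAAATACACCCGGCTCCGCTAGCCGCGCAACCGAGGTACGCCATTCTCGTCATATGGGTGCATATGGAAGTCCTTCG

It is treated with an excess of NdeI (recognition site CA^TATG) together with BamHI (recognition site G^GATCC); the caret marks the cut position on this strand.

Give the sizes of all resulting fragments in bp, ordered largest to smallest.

NdeI sites (CATATG) start at positions 24, 66, 132, 142.
NdeI cuts after base 2 of each site, so after positions 25, 67, 133, 143.
The BamHI site (GGATCC) starts at position 49.
BamHI cuts after the first base of each site, so after position 49.
Combined cut positions: 25, 49, 67, 133, 143.
Circular molecule, 5 cuts → 5 fragments:
  26–49 → 24 bp
  50–67 → 18 bp
  68–133 → 66 bp
  134–143 → 10 bp
  144–158 then 1–25 → 15 + 25 = 40 bp
Sorted largest to smallest: 66, 40, 24, 18, 10 bp.

66, 40, 24, 18, 10 bp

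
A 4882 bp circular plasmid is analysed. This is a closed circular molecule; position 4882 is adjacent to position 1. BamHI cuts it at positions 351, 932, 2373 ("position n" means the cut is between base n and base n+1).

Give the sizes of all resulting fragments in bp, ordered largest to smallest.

Circular molecule, 3 cuts → 3 fragments:
  932 − 351 = 581 bp
  2373 − 932 = 1441 bp
  wrap: 4882 − 2373 + 351 = 2860 bp
Sorted largest to smallest: 2860, 1441, 581 bp.

2860, 1441, 581 bp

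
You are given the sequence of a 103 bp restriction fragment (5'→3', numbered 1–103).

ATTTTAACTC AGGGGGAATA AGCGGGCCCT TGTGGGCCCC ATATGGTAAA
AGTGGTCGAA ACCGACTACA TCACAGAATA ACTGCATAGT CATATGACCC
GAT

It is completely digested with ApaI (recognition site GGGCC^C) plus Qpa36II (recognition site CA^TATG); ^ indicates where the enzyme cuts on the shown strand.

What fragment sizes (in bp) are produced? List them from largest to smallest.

ApaI sites (GGGCCC) start at positions 24, 34.
ApaI cuts after base 5 of each site (before the last base), so after positions 28, 38.
Qpa36II sites (CATATG) start at positions 40, 91.
Qpa36II cuts after base 2 of each site, so after positions 41, 92.
Combined cut positions: 28, 38, 41, 92.
Linear molecule, 4 cuts → 5 fragments:
  1–28 → 28 bp
  29–38 → 10 bp
  39–41 → 3 bp
  42–92 → 51 bp
  93–103 → 11 bp
Sorted largest to smallest: 51, 28, 11, 10, 3 bp.

51, 28, 11, 10, 3 bp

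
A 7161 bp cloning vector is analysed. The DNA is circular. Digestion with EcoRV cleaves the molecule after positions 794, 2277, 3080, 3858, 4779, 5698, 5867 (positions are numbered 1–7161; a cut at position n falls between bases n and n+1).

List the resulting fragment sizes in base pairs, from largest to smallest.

Circular molecule, 7 cuts → 7 fragments:
  2277 − 794 = 1483 bp
  3080 − 2277 = 803 bp
  3858 − 3080 = 778 bp
  4779 − 3858 = 921 bp
  5698 − 4779 = 919 bp
  5867 − 5698 = 169 bp
  wrap: 7161 − 5867 + 794 = 2088 bp
Sorted largest to smallest: 2088, 1483, 921, 919, 803, 778, 169 bp.

2088, 1483, 921, 919, 803, 778, 169 bp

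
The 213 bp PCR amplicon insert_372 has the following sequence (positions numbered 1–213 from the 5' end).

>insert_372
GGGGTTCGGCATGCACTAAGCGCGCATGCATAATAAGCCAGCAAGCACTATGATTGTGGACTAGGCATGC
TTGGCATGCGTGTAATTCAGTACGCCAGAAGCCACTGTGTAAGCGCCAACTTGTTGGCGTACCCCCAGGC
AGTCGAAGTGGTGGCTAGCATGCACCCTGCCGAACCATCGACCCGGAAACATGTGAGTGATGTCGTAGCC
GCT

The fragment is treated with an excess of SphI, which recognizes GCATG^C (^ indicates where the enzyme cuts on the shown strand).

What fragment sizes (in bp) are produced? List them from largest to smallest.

84, 51, 41, 15, 13, 9 bp

SphI sites (GCATGC) start at positions 9, 24, 65, 74, 158.
SphI cuts after base 5 of each site (before the last base), so after positions 13, 28, 69, 78, 162.
Linear molecule, 5 cuts → 6 fragments:
  1–13 → 13 bp
  14–28 → 15 bp
  29–69 → 41 bp
  70–78 → 9 bp
  79–162 → 84 bp
  163–213 → 51 bp
Sorted largest to smallest: 84, 51, 41, 15, 13, 9 bp.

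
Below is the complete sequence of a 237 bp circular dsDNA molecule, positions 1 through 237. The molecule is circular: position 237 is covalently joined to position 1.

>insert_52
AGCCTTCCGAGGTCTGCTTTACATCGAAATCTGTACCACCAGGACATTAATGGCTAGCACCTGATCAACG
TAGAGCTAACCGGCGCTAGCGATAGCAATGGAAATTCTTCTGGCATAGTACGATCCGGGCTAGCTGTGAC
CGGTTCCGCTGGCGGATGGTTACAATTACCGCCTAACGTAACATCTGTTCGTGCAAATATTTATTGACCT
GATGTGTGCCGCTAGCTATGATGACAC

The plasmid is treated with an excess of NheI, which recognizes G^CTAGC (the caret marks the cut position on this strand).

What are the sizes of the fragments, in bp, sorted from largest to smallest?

NheI sites (GCTAGC) start at positions 53, 85, 129, 221.
NheI cuts after the first base of each site, so after positions 53, 85, 129, 221.
Circular molecule, 4 cuts → 4 fragments:
  54–85 → 32 bp
  86–129 → 44 bp
  130–221 → 92 bp
  222–237 then 1–53 → 16 + 53 = 69 bp
Sorted largest to smallest: 92, 69, 44, 32 bp.

92, 69, 44, 32 bp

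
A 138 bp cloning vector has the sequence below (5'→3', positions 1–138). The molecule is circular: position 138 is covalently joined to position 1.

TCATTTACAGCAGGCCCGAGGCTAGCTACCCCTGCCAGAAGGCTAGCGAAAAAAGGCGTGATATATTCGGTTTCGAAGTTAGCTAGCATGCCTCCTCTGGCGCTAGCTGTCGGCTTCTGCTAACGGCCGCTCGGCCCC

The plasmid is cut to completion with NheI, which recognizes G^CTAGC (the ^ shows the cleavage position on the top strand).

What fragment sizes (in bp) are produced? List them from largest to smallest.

NheI sites (GCTAGC) start at positions 21, 42, 82, 102.
NheI cuts after the first base of each site, so after positions 21, 42, 82, 102.
Circular molecule, 4 cuts → 4 fragments:
  22–42 → 21 bp
  43–82 → 40 bp
  83–102 → 20 bp
  103–138 then 1–21 → 36 + 21 = 57 bp
Sorted largest to smallest: 57, 40, 21, 20 bp.

57, 40, 21, 20 bp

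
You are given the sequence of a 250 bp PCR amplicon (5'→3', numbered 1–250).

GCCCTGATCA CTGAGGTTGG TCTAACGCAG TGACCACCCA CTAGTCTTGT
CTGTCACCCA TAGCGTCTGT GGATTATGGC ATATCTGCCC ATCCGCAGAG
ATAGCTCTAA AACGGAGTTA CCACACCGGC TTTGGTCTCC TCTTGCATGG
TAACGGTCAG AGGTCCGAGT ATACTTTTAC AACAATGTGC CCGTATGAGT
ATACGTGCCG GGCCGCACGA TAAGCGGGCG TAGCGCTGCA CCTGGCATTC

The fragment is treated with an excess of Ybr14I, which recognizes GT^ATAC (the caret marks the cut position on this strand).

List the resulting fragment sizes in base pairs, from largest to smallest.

170, 50, 30 bp

Ybr14I sites (GTATAC) start at positions 169, 199.
Ybr14I cuts after base 2 of each site, so after positions 170, 200.
Linear molecule, 2 cuts → 3 fragments:
  1–170 → 170 bp
  171–200 → 30 bp
  201–250 → 50 bp
Sorted largest to smallest: 170, 50, 30 bp.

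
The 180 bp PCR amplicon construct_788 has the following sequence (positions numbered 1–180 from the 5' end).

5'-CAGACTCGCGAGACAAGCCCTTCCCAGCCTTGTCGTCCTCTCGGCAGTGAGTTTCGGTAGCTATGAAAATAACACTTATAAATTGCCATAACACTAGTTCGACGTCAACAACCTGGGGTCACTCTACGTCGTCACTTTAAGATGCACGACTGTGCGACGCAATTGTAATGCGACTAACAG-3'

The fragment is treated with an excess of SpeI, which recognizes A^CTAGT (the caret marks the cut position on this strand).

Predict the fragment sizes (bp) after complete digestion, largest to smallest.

93, 87 bp

The SpeI site (ACTAGT) starts at position 93.
SpeI cuts after the first base of each site, so after position 93.
Linear molecule, 1 cut → 2 fragments:
  1–93 → 93 bp
  94–180 → 87 bp
Sorted largest to smallest: 93, 87 bp.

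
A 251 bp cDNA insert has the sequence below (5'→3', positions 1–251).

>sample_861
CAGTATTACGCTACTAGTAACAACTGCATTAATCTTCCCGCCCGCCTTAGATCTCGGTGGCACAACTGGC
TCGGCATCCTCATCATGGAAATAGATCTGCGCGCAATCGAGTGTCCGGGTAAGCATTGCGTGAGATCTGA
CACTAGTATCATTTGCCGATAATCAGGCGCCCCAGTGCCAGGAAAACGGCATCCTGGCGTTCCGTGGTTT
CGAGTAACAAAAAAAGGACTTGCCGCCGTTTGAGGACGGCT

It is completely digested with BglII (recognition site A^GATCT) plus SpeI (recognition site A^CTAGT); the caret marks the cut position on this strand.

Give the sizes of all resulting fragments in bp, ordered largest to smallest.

109, 44, 40, 36, 13, 9 bp

BglII sites (AGATCT) start at positions 49, 93, 133.
BglII cuts after the first base of each site, so after positions 49, 93, 133.
SpeI sites (ACTAGT) start at positions 13, 142.
SpeI cuts after the first base of each site, so after positions 13, 142.
Combined cut positions: 13, 49, 93, 133, 142.
Linear molecule, 5 cuts → 6 fragments:
  1–13 → 13 bp
  14–49 → 36 bp
  50–93 → 44 bp
  94–133 → 40 bp
  134–142 → 9 bp
  143–251 → 109 bp
Sorted largest to smallest: 109, 44, 40, 36, 13, 9 bp.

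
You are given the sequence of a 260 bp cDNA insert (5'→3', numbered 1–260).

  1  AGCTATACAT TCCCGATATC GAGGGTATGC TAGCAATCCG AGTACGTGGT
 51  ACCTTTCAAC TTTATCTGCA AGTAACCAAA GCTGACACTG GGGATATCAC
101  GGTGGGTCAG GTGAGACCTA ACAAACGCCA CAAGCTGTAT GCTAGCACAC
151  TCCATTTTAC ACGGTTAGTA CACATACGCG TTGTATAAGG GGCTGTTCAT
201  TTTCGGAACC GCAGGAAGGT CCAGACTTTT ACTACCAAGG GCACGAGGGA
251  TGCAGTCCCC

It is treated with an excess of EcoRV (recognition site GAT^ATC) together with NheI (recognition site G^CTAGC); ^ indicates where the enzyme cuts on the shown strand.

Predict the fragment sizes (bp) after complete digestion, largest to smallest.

EcoRV sites (GATATC) start at positions 15, 93.
EcoRV cuts after base 3 of each site, so after positions 17, 95.
NheI sites (GCTAGC) start at positions 29, 141.
NheI cuts after the first base of each site, so after positions 29, 141.
Combined cut positions: 17, 29, 95, 141.
Linear molecule, 4 cuts → 5 fragments:
  1–17 → 17 bp
  18–29 → 12 bp
  30–95 → 66 bp
  96–141 → 46 bp
  142–260 → 119 bp
Sorted largest to smallest: 119, 66, 46, 17, 12 bp.

119, 66, 46, 17, 12 bp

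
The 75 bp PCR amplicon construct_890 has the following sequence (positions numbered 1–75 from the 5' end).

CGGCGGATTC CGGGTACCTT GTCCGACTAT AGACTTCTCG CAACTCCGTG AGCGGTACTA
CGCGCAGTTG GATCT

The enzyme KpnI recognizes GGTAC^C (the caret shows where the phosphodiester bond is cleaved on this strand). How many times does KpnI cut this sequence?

GGTACC occurs starting at position 13.
KpnI cuts at 1 site.

1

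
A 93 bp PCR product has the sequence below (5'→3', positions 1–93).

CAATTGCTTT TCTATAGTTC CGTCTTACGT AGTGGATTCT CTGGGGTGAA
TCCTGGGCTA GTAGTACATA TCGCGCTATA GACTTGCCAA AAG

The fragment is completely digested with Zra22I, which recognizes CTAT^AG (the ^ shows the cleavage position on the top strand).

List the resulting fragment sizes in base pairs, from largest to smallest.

64, 15, 14 bp

Zra22I sites (CTATAG) start at positions 12, 76.
Zra22I cuts after base 4 of each site, so after positions 15, 79.
Linear molecule, 2 cuts → 3 fragments:
  1–15 → 15 bp
  16–79 → 64 bp
  80–93 → 14 bp
Sorted largest to smallest: 64, 15, 14 bp.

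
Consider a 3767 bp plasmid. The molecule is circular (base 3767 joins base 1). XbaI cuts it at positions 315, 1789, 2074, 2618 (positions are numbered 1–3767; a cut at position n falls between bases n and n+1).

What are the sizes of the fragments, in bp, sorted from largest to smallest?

Circular molecule, 4 cuts → 4 fragments:
  1789 − 315 = 1474 bp
  2074 − 1789 = 285 bp
  2618 − 2074 = 544 bp
  wrap: 3767 − 2618 + 315 = 1464 bp
Sorted largest to smallest: 1474, 1464, 544, 285 bp.

1474, 1464, 544, 285 bp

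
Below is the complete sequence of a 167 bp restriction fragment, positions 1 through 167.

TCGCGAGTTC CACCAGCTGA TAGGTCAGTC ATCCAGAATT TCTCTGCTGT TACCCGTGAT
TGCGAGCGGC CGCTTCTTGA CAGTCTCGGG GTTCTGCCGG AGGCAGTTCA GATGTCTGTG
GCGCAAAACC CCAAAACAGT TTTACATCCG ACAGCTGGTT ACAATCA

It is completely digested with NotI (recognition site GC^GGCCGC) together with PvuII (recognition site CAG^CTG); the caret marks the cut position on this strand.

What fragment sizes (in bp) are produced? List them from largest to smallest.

The NotI site (GCGGCCGC) starts at position 66.
NotI cuts after base 2 of each site, so after position 67.
PvuII sites (CAGCTG) start at positions 14, 152.
PvuII cuts after base 3 of each site, so after positions 16, 154.
Combined cut positions: 16, 67, 154.
Linear molecule, 3 cuts → 4 fragments:
  1–16 → 16 bp
  17–67 → 51 bp
  68–154 → 87 bp
  155–167 → 13 bp
Sorted largest to smallest: 87, 51, 16, 13 bp.

87, 51, 16, 13 bp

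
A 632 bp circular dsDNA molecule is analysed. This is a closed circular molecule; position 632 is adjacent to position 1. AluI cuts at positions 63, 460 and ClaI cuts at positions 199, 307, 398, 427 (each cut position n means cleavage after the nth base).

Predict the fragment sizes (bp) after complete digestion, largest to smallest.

Combined cut positions (sorted): 63, 199, 307, 398, 427, 460.
Circular molecule, 6 cuts → 6 fragments:
  199 − 63 = 136 bp
  307 − 199 = 108 bp
  398 − 307 = 91 bp
  427 − 398 = 29 bp
  460 − 427 = 33 bp
  wrap: 632 − 460 + 63 = 235 bp
Sorted largest to smallest: 235, 136, 108, 91, 33, 29 bp.

235, 136, 108, 91, 33, 29 bp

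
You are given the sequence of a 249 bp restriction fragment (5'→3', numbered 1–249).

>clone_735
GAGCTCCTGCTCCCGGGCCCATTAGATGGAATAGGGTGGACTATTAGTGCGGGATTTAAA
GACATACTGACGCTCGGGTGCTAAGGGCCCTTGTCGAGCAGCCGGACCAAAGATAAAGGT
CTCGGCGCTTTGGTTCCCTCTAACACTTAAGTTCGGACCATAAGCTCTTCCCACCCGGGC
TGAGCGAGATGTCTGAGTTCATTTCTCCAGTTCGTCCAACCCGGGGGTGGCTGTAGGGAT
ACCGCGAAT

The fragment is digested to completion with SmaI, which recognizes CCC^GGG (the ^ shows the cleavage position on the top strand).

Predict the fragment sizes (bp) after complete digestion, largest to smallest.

162, 46, 27, 14 bp

SmaI sites (CCCGGG) start at positions 12, 174, 220.
SmaI cuts after base 3 of each site, so after positions 14, 176, 222.
Linear molecule, 3 cuts → 4 fragments:
  1–14 → 14 bp
  15–176 → 162 bp
  177–222 → 46 bp
  223–249 → 27 bp
Sorted largest to smallest: 162, 46, 27, 14 bp.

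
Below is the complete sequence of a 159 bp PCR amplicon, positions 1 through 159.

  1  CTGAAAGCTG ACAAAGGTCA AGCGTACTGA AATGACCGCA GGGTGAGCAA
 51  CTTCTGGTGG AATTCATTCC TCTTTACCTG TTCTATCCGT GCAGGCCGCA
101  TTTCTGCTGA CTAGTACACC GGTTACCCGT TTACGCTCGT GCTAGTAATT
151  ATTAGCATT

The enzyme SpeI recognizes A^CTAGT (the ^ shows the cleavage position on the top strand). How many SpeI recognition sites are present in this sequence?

1

ACTAGT occurs starting at position 110.
SpeI cuts at 1 site.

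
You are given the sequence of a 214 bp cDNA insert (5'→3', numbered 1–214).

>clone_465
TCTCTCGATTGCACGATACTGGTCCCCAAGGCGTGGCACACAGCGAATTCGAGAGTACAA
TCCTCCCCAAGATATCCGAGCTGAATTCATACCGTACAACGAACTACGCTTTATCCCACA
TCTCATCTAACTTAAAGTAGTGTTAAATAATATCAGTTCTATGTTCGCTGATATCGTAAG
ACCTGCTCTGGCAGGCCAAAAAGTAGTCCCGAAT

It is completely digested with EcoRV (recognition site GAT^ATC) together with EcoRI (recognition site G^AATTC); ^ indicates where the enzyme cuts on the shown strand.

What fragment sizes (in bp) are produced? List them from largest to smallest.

EcoRV sites (GATATC) start at positions 71, 170.
EcoRV cuts after base 3 of each site, so after positions 73, 172.
EcoRI sites (GAATTC) start at positions 45, 83.
EcoRI cuts after the first base of each site, so after positions 45, 83.
Combined cut positions: 45, 73, 83, 172.
Linear molecule, 4 cuts → 5 fragments:
  1–45 → 45 bp
  46–73 → 28 bp
  74–83 → 10 bp
  84–172 → 89 bp
  173–214 → 42 bp
Sorted largest to smallest: 89, 45, 42, 28, 10 bp.

89, 45, 42, 28, 10 bp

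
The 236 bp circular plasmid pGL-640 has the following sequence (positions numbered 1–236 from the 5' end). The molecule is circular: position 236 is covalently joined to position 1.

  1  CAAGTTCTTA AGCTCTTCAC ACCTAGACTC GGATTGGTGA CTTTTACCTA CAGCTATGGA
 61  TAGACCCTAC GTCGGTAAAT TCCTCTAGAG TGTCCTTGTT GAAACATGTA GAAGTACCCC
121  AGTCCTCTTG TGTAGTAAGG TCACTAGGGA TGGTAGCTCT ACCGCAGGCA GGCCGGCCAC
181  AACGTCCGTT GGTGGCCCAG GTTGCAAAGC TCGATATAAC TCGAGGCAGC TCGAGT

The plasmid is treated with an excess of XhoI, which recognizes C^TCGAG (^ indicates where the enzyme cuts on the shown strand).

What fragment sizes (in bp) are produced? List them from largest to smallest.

XhoI sites (CTCGAG) start at positions 220, 230.
XhoI cuts after the first base of each site, so after positions 220, 230.
Circular molecule, 2 cuts → 2 fragments:
  221–230 → 10 bp
  231–236 then 1–220 → 6 + 220 = 226 bp
Sorted largest to smallest: 226, 10 bp.

226, 10 bp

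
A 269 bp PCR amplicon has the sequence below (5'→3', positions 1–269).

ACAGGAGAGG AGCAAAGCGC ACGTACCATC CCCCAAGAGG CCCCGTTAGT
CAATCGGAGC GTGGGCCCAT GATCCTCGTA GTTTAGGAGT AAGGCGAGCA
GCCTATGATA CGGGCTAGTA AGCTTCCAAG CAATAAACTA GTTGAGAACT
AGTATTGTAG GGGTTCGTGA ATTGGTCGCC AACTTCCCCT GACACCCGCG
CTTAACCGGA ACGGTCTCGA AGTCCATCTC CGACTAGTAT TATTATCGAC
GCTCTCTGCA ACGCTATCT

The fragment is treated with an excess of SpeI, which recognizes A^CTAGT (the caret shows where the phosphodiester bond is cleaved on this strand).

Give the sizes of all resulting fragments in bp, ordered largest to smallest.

137, 85, 36, 11 bp

SpeI sites (ACTAGT) start at positions 137, 148, 233.
SpeI cuts after the first base of each site, so after positions 137, 148, 233.
Linear molecule, 3 cuts → 4 fragments:
  1–137 → 137 bp
  138–148 → 11 bp
  149–233 → 85 bp
  234–269 → 36 bp
Sorted largest to smallest: 137, 85, 36, 11 bp.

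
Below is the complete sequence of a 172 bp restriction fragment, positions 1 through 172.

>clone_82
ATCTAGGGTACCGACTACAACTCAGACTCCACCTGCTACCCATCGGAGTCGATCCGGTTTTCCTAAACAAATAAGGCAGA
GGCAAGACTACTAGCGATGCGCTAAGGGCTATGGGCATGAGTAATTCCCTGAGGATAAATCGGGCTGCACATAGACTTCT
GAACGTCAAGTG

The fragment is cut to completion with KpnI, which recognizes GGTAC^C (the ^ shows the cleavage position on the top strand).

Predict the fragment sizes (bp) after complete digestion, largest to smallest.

The KpnI site (GGTACC) starts at position 7.
KpnI cuts after base 5 of each site (before the last base), so after position 11.
Linear molecule, 1 cut → 2 fragments:
  1–11 → 11 bp
  12–172 → 161 bp
Sorted largest to smallest: 161, 11 bp.

161, 11 bp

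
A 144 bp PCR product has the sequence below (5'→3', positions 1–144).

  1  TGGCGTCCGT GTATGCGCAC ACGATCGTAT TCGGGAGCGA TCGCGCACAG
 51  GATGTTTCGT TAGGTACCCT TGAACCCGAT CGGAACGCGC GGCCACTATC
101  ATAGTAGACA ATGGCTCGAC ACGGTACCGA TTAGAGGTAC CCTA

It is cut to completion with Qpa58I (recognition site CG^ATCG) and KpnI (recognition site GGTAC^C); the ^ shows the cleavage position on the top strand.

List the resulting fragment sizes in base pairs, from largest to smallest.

Qpa58I sites (CGATCG) start at positions 22, 38, 77.
Qpa58I cuts after base 2 of each site, so after positions 23, 39, 78.
KpnI sites (GGTACC) start at positions 63, 123, 136.
KpnI cuts after base 5 of each site (before the last base), so after positions 67, 127, 140.
Combined cut positions: 23, 39, 67, 78, 127, 140.
Linear molecule, 6 cuts → 7 fragments:
  1–23 → 23 bp
  24–39 → 16 bp
  40–67 → 28 bp
  68–78 → 11 bp
  79–127 → 49 bp
  128–140 → 13 bp
  141–144 → 4 bp
Sorted largest to smallest: 49, 28, 23, 16, 13, 11, 4 bp.

49, 28, 23, 16, 13, 11, 4 bp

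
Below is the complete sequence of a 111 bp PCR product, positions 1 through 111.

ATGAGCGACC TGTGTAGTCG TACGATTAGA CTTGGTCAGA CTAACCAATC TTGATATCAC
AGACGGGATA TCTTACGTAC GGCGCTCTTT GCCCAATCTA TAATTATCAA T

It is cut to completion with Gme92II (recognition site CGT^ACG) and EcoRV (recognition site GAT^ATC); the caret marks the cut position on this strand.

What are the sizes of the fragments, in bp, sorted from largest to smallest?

34, 33, 21, 14, 9 bp

Gme92II sites (CGTACG) start at positions 19, 76.
Gme92II cuts after base 3 of each site, so after positions 21, 78.
EcoRV sites (GATATC) start at positions 53, 67.
EcoRV cuts after base 3 of each site, so after positions 55, 69.
Combined cut positions: 21, 55, 69, 78.
Linear molecule, 4 cuts → 5 fragments:
  1–21 → 21 bp
  22–55 → 34 bp
  56–69 → 14 bp
  70–78 → 9 bp
  79–111 → 33 bp
Sorted largest to smallest: 34, 33, 21, 14, 9 bp.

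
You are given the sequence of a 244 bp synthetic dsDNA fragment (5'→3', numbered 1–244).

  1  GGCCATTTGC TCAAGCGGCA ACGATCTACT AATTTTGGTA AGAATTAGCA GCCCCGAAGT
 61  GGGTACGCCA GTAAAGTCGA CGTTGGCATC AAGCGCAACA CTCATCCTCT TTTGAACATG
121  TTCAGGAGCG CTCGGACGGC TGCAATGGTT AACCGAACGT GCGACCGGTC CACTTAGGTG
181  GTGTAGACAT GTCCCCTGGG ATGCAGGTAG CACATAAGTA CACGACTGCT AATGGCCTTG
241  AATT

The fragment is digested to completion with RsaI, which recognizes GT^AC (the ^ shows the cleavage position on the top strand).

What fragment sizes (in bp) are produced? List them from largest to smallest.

RsaI sites (GTAC) start at positions 63, 218.
RsaI cuts after base 2 of each site, so after positions 64, 219.
Linear molecule, 2 cuts → 3 fragments:
  1–64 → 64 bp
  65–219 → 155 bp
  220–244 → 25 bp
Sorted largest to smallest: 155, 64, 25 bp.

155, 64, 25 bp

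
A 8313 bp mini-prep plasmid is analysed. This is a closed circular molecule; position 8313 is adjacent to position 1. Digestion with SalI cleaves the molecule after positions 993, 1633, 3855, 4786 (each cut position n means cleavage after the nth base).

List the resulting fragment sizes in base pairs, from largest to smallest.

Circular molecule, 4 cuts → 4 fragments:
  1633 − 993 = 640 bp
  3855 − 1633 = 2222 bp
  4786 − 3855 = 931 bp
  wrap: 8313 − 4786 + 993 = 4520 bp
Sorted largest to smallest: 4520, 2222, 931, 640 bp.

4520, 2222, 931, 640 bp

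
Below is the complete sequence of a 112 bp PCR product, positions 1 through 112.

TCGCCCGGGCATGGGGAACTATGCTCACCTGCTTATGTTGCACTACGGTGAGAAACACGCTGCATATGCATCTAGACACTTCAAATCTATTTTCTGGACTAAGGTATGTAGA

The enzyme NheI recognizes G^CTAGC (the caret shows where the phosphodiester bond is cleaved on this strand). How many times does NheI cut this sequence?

0

No occurrence of GCTAGC is present in the sequence.
NheI does not cut: 0 sites.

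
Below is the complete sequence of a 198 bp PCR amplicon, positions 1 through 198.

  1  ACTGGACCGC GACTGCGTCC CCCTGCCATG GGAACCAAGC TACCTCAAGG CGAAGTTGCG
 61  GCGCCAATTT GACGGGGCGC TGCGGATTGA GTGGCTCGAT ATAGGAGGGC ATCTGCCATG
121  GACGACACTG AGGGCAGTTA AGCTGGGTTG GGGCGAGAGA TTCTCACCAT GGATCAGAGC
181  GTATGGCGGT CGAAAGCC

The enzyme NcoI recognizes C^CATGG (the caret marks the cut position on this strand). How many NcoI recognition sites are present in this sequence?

3

CCATGG occurs starting at positions 26, 116, 167.
NcoI cuts at 3 sites.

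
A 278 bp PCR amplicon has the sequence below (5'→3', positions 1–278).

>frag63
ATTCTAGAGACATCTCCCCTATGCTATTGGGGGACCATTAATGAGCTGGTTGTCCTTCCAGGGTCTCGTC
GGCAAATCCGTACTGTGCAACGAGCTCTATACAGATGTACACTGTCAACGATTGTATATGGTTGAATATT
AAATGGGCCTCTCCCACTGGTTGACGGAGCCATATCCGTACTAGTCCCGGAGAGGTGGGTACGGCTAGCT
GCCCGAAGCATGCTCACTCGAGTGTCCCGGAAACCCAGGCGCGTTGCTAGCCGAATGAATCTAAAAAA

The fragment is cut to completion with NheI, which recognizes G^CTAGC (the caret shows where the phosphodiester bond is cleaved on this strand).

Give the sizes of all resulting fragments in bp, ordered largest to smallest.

NheI sites (GCTAGC) start at positions 204, 256.
NheI cuts after the first base of each site, so after positions 204, 256.
Linear molecule, 2 cuts → 3 fragments:
  1–204 → 204 bp
  205–256 → 52 bp
  257–278 → 22 bp
Sorted largest to smallest: 204, 52, 22 bp.

204, 52, 22 bp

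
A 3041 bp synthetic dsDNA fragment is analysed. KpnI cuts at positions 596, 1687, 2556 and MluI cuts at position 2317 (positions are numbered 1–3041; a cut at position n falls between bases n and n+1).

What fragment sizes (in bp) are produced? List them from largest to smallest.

1091, 630, 596, 485, 239 bp

Combined cut positions (sorted): 596, 1687, 2317, 2556.
Linear molecule, 4 cuts → 5 fragments:
  596 − 0 = 596 bp
  1687 − 596 = 1091 bp
  2317 − 1687 = 630 bp
  2556 − 2317 = 239 bp
  3041 − 2556 = 485 bp
Sorted largest to smallest: 1091, 630, 596, 485, 239 bp.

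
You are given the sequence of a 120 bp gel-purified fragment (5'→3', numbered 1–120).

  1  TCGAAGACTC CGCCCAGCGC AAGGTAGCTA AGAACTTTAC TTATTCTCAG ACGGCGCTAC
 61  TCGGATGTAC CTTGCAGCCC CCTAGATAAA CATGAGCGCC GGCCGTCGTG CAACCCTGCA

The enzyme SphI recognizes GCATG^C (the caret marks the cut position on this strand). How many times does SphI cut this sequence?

0

No occurrence of GCATGC is present in the sequence.
SphI does not cut: 0 sites.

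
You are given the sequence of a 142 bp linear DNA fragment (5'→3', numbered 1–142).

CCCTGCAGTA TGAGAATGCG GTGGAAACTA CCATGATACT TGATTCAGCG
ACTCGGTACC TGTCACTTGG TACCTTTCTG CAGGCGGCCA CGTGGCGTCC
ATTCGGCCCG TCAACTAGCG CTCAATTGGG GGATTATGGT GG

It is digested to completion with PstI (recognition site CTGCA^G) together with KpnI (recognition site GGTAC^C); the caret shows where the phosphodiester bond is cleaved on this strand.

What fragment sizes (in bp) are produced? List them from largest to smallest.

PstI sites (CTGCAG) start at positions 3, 78.
PstI cuts after base 5 of each site (before the last base), so after positions 7, 82.
KpnI sites (GGTACC) start at positions 55, 69.
KpnI cuts after base 5 of each site (before the last base), so after positions 59, 73.
Combined cut positions: 7, 59, 73, 82.
Linear molecule, 4 cuts → 5 fragments:
  1–7 → 7 bp
  8–59 → 52 bp
  60–73 → 14 bp
  74–82 → 9 bp
  83–142 → 60 bp
Sorted largest to smallest: 60, 52, 14, 9, 7 bp.

60, 52, 14, 9, 7 bp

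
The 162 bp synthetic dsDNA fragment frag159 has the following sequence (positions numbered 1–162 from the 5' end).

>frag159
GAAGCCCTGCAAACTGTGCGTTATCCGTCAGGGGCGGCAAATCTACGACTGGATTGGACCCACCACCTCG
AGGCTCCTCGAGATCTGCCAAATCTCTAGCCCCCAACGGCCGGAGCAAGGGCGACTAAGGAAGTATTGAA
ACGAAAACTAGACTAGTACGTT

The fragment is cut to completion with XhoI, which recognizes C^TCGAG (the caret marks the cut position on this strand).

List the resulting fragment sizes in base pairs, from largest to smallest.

XhoI sites (CTCGAG) start at positions 67, 77.
XhoI cuts after the first base of each site, so after positions 67, 77.
Linear molecule, 2 cuts → 3 fragments:
  1–67 → 67 bp
  68–77 → 10 bp
  78–162 → 85 bp
Sorted largest to smallest: 85, 67, 10 bp.

85, 67, 10 bp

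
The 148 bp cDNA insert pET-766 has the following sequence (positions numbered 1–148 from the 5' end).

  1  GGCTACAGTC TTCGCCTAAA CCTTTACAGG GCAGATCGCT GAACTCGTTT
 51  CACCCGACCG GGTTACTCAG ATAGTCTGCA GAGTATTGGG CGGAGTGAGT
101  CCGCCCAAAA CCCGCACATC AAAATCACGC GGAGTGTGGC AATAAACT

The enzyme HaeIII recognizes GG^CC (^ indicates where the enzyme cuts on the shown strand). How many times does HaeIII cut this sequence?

No occurrence of GGCC is present in the sequence.
HaeIII does not cut: 0 sites.

0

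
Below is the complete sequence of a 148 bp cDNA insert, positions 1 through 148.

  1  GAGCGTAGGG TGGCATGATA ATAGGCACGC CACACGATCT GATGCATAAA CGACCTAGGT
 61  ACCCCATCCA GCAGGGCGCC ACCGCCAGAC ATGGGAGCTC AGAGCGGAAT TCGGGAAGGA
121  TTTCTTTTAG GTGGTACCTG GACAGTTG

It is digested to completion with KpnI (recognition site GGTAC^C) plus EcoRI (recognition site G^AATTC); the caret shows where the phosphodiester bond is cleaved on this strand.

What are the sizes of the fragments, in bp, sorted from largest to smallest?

62, 45, 30, 11 bp

KpnI sites (GGTACC) start at positions 58, 133.
KpnI cuts after base 5 of each site (before the last base), so after positions 62, 137.
The EcoRI site (GAATTC) starts at position 107.
EcoRI cuts after the first base of each site, so after position 107.
Combined cut positions: 62, 107, 137.
Linear molecule, 3 cuts → 4 fragments:
  1–62 → 62 bp
  63–107 → 45 bp
  108–137 → 30 bp
  138–148 → 11 bp
Sorted largest to smallest: 62, 45, 30, 11 bp.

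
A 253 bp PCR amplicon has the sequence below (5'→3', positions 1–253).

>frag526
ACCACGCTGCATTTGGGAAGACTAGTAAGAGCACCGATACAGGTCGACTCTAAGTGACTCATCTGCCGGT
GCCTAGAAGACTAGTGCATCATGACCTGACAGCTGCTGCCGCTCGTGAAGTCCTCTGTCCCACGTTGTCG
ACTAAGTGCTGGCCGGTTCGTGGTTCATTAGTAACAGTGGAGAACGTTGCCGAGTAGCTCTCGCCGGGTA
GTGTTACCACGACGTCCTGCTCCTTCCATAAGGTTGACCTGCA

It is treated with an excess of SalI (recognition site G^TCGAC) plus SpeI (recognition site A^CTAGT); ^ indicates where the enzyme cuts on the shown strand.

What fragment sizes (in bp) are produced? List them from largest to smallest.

116, 57, 37, 22, 21 bp

SalI sites (GTCGAC) start at positions 43, 137.
SalI cuts after the first base of each site, so after positions 43, 137.
SpeI sites (ACTAGT) start at positions 21, 80.
SpeI cuts after the first base of each site, so after positions 21, 80.
Combined cut positions: 21, 43, 80, 137.
Linear molecule, 4 cuts → 5 fragments:
  1–21 → 21 bp
  22–43 → 22 bp
  44–80 → 37 bp
  81–137 → 57 bp
  138–253 → 116 bp
Sorted largest to smallest: 116, 57, 37, 22, 21 bp.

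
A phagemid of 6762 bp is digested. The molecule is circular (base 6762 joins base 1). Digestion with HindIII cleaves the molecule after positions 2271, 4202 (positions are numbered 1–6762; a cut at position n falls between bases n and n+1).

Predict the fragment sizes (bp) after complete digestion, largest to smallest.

4831, 1931 bp

Circular molecule, 2 cuts → 2 fragments:
  4202 − 2271 = 1931 bp
  wrap: 6762 − 4202 + 2271 = 4831 bp
Sorted largest to smallest: 4831, 1931 bp.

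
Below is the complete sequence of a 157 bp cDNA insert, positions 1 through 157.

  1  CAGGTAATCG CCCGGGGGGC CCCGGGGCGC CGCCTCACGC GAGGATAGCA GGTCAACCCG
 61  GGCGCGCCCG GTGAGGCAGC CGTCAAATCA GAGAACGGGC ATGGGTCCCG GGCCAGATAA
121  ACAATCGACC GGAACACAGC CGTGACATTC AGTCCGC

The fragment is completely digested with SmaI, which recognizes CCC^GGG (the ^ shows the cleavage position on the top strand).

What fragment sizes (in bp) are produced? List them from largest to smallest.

50, 48, 36, 13, 10 bp

SmaI sites (CCCGGG) start at positions 11, 21, 57, 107.
SmaI cuts after base 3 of each site, so after positions 13, 23, 59, 109.
Linear molecule, 4 cuts → 5 fragments:
  1–13 → 13 bp
  14–23 → 10 bp
  24–59 → 36 bp
  60–109 → 50 bp
  110–157 → 48 bp
Sorted largest to smallest: 50, 48, 36, 13, 10 bp.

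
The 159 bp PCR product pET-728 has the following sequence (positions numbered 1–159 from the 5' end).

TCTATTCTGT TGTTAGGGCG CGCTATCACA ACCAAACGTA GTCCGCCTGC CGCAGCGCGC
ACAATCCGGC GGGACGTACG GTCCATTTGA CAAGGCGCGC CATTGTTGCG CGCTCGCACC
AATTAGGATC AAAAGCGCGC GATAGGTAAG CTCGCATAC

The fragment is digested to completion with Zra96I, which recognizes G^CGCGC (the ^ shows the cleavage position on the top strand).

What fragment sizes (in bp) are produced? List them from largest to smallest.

40, 37, 27, 24, 18, 13 bp

Zra96I sites (GCGCGC) start at positions 18, 55, 95, 108, 135.
Zra96I cuts after the first base of each site, so after positions 18, 55, 95, 108, 135.
Linear molecule, 5 cuts → 6 fragments:
  1–18 → 18 bp
  19–55 → 37 bp
  56–95 → 40 bp
  96–108 → 13 bp
  109–135 → 27 bp
  136–159 → 24 bp
Sorted largest to smallest: 40, 37, 27, 24, 18, 13 bp.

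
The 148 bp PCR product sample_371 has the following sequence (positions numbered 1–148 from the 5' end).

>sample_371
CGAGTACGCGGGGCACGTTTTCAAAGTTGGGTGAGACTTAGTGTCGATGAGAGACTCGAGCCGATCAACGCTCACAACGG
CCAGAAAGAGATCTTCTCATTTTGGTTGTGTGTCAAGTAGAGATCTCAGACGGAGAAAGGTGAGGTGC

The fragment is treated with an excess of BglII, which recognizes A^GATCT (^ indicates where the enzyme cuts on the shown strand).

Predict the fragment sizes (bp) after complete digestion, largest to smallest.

BglII sites (AGATCT) start at positions 89, 121.
BglII cuts after the first base of each site, so after positions 89, 121.
Linear molecule, 2 cuts → 3 fragments:
  1–89 → 89 bp
  90–121 → 32 bp
  122–148 → 27 bp
Sorted largest to smallest: 89, 32, 27 bp.

89, 32, 27 bp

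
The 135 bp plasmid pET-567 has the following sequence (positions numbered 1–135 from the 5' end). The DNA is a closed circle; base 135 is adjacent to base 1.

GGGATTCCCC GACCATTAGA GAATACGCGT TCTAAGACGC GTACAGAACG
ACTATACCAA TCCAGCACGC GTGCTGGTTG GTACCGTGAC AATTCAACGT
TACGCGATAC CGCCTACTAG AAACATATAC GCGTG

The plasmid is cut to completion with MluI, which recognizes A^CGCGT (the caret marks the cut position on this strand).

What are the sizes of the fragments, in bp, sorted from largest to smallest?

MluI sites (ACGCGT) start at positions 25, 37, 67, 129.
MluI cuts after the first base of each site, so after positions 25, 37, 67, 129.
Circular molecule, 4 cuts → 4 fragments:
  26–37 → 12 bp
  38–67 → 30 bp
  68–129 → 62 bp
  130–135 then 1–25 → 6 + 25 = 31 bp
Sorted largest to smallest: 62, 31, 30, 12 bp.

62, 31, 30, 12 bp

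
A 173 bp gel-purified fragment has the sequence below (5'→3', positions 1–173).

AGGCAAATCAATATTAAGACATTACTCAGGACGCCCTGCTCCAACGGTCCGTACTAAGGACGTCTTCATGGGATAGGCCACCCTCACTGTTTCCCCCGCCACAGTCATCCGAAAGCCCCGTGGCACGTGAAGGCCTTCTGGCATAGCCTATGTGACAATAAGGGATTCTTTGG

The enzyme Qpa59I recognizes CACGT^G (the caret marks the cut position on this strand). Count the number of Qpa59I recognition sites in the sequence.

1

CACGTG occurs starting at position 124.
Qpa59I cuts at 1 site.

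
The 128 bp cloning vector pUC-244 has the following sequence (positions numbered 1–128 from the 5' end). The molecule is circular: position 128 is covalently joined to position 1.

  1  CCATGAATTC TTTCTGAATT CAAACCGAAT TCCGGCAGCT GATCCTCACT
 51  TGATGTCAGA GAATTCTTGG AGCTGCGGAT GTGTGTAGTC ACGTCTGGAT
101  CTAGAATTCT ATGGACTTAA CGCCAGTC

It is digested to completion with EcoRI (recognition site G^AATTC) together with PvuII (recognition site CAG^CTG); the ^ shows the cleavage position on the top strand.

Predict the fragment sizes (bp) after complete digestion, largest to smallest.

EcoRI sites (GAATTC) start at positions 5, 16, 27, 61, 104.
EcoRI cuts after the first base of each site, so after positions 5, 16, 27, 61, 104.
The PvuII site (CAGCTG) starts at position 36.
PvuII cuts after base 3 of each site, so after position 38.
Combined cut positions: 5, 16, 27, 38, 61, 104.
Circular molecule, 6 cuts → 6 fragments:
  6–16 → 11 bp
  17–27 → 11 bp
  28–38 → 11 bp
  39–61 → 23 bp
  62–104 → 43 bp
  105–128 then 1–5 → 24 + 5 = 29 bp
Sorted largest to smallest: 43, 29, 23, 11, 11, 11 bp.

43, 29, 23, 11, 11, 11 bp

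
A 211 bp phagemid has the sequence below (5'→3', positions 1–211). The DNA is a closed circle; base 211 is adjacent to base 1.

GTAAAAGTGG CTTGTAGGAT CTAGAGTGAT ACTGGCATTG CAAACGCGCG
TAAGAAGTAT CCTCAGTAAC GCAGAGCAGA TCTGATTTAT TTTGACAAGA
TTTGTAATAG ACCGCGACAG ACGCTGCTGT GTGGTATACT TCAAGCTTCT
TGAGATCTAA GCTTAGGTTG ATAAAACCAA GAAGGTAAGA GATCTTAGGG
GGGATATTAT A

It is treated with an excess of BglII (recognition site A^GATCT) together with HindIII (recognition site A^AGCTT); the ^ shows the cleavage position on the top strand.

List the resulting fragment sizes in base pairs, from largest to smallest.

99, 65, 31, 10, 6 bp

BglII sites (AGATCT) start at positions 78, 153, 190.
BglII cuts after the first base of each site, so after positions 78, 153, 190.
HindIII sites (AAGCTT) start at positions 143, 159.
HindIII cuts after the first base of each site, so after positions 143, 159.
Combined cut positions: 78, 143, 153, 159, 190.
Circular molecule, 5 cuts → 5 fragments:
  79–143 → 65 bp
  144–153 → 10 bp
  154–159 → 6 bp
  160–190 → 31 bp
  191–211 then 1–78 → 21 + 78 = 99 bp
Sorted largest to smallest: 99, 65, 31, 10, 6 bp.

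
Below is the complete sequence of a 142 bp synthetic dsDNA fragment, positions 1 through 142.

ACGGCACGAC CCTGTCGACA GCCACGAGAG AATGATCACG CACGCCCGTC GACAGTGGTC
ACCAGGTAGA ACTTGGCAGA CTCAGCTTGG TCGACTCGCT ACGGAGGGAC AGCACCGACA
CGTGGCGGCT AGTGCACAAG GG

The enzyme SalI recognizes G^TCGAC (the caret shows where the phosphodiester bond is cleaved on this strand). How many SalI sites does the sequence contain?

3

GTCGAC occurs starting at positions 14, 48, 90.
SalI cuts at 3 sites.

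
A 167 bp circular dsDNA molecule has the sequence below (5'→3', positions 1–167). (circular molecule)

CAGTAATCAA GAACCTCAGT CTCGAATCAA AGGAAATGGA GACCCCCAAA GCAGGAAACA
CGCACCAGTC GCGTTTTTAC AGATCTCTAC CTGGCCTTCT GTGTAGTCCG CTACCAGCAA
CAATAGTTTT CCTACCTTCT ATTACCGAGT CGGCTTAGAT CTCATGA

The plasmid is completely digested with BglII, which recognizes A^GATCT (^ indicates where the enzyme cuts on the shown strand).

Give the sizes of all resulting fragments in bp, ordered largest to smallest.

BglII sites (AGATCT) start at positions 81, 157.
BglII cuts after the first base of each site, so after positions 81, 157.
Circular molecule, 2 cuts → 2 fragments:
  82–157 → 76 bp
  158–167 then 1–81 → 10 + 81 = 91 bp
Sorted largest to smallest: 91, 76 bp.

91, 76 bp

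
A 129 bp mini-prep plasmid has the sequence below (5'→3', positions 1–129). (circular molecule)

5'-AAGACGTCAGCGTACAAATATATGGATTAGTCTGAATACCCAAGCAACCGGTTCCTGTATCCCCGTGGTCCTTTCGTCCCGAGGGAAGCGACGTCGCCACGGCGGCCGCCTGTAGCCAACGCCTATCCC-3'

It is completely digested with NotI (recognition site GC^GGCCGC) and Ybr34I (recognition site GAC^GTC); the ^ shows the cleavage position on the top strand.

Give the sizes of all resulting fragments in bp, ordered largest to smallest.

The NotI site (GCGGCCGC) starts at position 102.
NotI cuts after base 2 of each site, so after position 103.
Ybr34I sites (GACGTC) start at positions 3, 90.
Ybr34I cuts after base 3 of each site, so after positions 5, 92.
Combined cut positions: 5, 92, 103.
Circular molecule, 3 cuts → 3 fragments:
  6–92 → 87 bp
  93–103 → 11 bp
  104–129 then 1–5 → 26 + 5 = 31 bp
Sorted largest to smallest: 87, 31, 11 bp.

87, 31, 11 bp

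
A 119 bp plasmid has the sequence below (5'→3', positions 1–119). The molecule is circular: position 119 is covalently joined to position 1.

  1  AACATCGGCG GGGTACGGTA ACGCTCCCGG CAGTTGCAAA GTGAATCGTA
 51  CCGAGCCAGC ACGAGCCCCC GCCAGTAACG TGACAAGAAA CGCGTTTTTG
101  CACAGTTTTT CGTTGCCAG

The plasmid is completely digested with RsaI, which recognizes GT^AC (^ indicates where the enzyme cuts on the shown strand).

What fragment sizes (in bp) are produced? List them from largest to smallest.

RsaI sites (GTAC) start at positions 13, 48.
RsaI cuts after base 2 of each site, so after positions 14, 49.
Circular molecule, 2 cuts → 2 fragments:
  15–49 → 35 bp
  50–119 then 1–14 → 70 + 14 = 84 bp
Sorted largest to smallest: 84, 35 bp.

84, 35 bp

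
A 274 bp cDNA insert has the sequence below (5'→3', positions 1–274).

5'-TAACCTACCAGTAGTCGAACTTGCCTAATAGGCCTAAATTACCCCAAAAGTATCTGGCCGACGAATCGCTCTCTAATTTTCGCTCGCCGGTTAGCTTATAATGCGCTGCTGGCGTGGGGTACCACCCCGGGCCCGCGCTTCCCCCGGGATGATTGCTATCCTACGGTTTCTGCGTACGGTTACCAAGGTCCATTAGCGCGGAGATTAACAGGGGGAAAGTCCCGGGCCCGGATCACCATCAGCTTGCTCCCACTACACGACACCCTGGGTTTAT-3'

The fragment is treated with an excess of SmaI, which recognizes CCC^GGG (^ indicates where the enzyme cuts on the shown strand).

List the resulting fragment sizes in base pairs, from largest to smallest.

SmaI sites (CCCGGG) start at positions 126, 143, 221.
SmaI cuts after base 3 of each site, so after positions 128, 145, 223.
Linear molecule, 3 cuts → 4 fragments:
  1–128 → 128 bp
  129–145 → 17 bp
  146–223 → 78 bp
  224–274 → 51 bp
Sorted largest to smallest: 128, 78, 51, 17 bp.

128, 78, 51, 17 bp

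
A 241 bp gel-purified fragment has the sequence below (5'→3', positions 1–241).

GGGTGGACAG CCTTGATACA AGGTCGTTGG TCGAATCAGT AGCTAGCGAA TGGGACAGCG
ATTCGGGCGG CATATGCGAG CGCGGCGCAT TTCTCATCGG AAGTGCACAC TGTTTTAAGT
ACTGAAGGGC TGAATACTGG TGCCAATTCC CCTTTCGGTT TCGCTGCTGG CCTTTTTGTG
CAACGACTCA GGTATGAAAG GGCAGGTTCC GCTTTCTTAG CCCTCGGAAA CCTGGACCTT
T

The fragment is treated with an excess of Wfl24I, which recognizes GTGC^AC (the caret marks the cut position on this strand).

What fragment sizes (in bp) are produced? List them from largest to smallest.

The Wfl24I site (GTGCAC) starts at position 103.
Wfl24I cuts after base 4 of each site, so after position 106.
Linear molecule, 1 cut → 2 fragments:
  1–106 → 106 bp
  107–241 → 135 bp
Sorted largest to smallest: 135, 106 bp.

135, 106 bp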